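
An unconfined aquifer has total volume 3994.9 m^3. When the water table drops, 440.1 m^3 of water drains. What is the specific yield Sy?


Specific yield Sy = Volume drained / Total volume.
Sy = 440.1 / 3994.9
   = 0.1102.

0.1102


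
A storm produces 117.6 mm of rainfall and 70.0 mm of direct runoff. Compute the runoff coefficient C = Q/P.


The runoff coefficient C = runoff depth / rainfall depth.
C = 70.0 / 117.6
  = 0.5952.

0.5952


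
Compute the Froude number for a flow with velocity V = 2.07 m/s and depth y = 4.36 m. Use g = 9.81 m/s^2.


The Froude number is defined as Fr = V / sqrt(g*y).
g*y = 9.81 * 4.36 = 42.7716.
sqrt(g*y) = sqrt(42.7716) = 6.54.
Fr = 2.07 / 6.54 = 0.3165.

0.3165


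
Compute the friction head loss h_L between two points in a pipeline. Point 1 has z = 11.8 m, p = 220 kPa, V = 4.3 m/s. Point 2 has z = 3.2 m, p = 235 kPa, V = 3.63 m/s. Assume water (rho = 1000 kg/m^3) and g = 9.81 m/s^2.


Total head at each section: H = z + p/(rho*g) + V^2/(2g).
H1 = 11.8 + 220*1000/(1000*9.81) + 4.3^2/(2*9.81)
   = 11.8 + 22.426 + 0.9424
   = 35.169 m.
H2 = 3.2 + 235*1000/(1000*9.81) + 3.63^2/(2*9.81)
   = 3.2 + 23.955 + 0.6716
   = 27.827 m.
h_L = H1 - H2 = 35.169 - 27.827 = 7.342 m.

7.342


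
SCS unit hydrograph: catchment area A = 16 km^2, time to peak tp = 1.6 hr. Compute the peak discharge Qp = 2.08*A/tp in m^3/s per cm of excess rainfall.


SCS formula: Qp = 2.08 * A / tp.
Qp = 2.08 * 16 / 1.6
   = 33.28 / 1.6
   = 20.8 m^3/s per cm.

20.8


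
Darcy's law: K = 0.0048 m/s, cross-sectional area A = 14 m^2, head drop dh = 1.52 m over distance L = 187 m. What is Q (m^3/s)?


Darcy's law: Q = K * A * i, where i = dh/L.
Hydraulic gradient i = 1.52 / 187 = 0.008128.
Q = 0.0048 * 14 * 0.008128
  = 0.0005 m^3/s.

0.0005


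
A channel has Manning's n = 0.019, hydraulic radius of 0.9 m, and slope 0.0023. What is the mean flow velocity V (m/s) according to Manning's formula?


Manning's equation gives V = (1/n) * R^(2/3) * S^(1/2).
First, compute R^(2/3) = 0.9^(2/3) = 0.9322.
Next, S^(1/2) = 0.0023^(1/2) = 0.047958.
Then 1/n = 1/0.019 = 52.63.
V = 52.63 * 0.9322 * 0.047958 = 2.3529 m/s.

2.3529


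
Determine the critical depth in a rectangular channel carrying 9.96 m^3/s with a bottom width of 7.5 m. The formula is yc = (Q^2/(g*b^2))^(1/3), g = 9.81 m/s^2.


Using yc = (Q^2 / (g * b^2))^(1/3):
Q^2 = 9.96^2 = 99.2.
g * b^2 = 9.81 * 7.5^2 = 9.81 * 56.25 = 551.81.
Q^2 / (g*b^2) = 99.2 / 551.81 = 0.1798.
yc = 0.1798^(1/3) = 0.5644 m.

0.5644


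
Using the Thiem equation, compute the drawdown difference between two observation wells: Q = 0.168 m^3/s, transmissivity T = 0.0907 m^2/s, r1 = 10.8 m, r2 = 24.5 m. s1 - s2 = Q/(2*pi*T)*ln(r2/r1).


Thiem equation: s1 - s2 = Q/(2*pi*T) * ln(r2/r1).
ln(r2/r1) = ln(24.5/10.8) = 0.8191.
Q/(2*pi*T) = 0.168 / (2*pi*0.0907) = 0.168 / 0.5699 = 0.2948.
s1 - s2 = 0.2948 * 0.8191 = 0.2415 m.

0.2415


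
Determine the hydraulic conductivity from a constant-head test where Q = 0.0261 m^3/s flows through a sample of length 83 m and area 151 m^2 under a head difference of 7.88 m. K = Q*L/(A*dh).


From K = Q*L / (A*dh):
Numerator: Q*L = 0.0261 * 83 = 2.1663.
Denominator: A*dh = 151 * 7.88 = 1189.88.
K = 2.1663 / 1189.88 = 0.001821 m/s.

0.001821


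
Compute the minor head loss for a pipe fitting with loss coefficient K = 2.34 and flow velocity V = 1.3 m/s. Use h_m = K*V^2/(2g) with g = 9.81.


Minor loss formula: h_m = K * V^2/(2g).
V^2 = 1.3^2 = 1.69.
V^2/(2g) = 1.69 / 19.62 = 0.0861 m.
h_m = 2.34 * 0.0861 = 0.2016 m.

0.2016


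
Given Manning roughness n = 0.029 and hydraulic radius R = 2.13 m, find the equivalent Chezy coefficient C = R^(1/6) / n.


The Chezy coefficient relates to Manning's n through C = R^(1/6) / n.
R^(1/6) = 2.13^(1/6) = 1.134305.
C = 1.134305 / 0.029 = 39.11 m^(1/2)/s.

39.11


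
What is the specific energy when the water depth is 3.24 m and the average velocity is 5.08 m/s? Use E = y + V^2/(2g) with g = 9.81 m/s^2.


Specific energy E = y + V^2/(2g).
Velocity head = V^2/(2g) = 5.08^2 / (2*9.81) = 25.8064 / 19.62 = 1.3153 m.
E = 3.24 + 1.3153 = 4.5553 m.

4.5553


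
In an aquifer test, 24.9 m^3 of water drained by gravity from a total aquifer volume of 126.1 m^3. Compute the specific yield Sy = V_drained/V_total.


Specific yield Sy = Volume drained / Total volume.
Sy = 24.9 / 126.1
   = 0.1975.

0.1975


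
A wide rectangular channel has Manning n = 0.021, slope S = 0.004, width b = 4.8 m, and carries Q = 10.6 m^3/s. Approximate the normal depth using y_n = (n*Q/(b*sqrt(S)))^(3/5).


We use the wide-channel approximation y_n = (n*Q/(b*sqrt(S)))^(3/5).
sqrt(S) = sqrt(0.004) = 0.063246.
Numerator: n*Q = 0.021 * 10.6 = 0.2226.
Denominator: b*sqrt(S) = 4.8 * 0.063246 = 0.303581.
arg = 0.7333.
y_n = 0.7333^(3/5) = 0.8301 m.

0.8301


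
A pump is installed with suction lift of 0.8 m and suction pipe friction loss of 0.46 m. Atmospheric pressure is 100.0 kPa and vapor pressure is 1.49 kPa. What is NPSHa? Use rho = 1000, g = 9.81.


NPSHa = p_atm/(rho*g) - z_s - hf_s - p_vap/(rho*g).
p_atm/(rho*g) = 100.0*1000 / (1000*9.81) = 10.194 m.
p_vap/(rho*g) = 1.49*1000 / (1000*9.81) = 0.152 m.
NPSHa = 10.194 - 0.8 - 0.46 - 0.152
      = 8.78 m.

8.78


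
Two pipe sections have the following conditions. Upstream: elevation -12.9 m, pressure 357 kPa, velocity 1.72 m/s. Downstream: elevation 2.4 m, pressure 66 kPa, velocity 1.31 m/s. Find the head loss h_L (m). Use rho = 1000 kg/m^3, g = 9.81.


Total head at each section: H = z + p/(rho*g) + V^2/(2g).
H1 = -12.9 + 357*1000/(1000*9.81) + 1.72^2/(2*9.81)
   = -12.9 + 36.391 + 0.1508
   = 23.642 m.
H2 = 2.4 + 66*1000/(1000*9.81) + 1.31^2/(2*9.81)
   = 2.4 + 6.728 + 0.0875
   = 9.215 m.
h_L = H1 - H2 = 23.642 - 9.215 = 14.427 m.

14.427


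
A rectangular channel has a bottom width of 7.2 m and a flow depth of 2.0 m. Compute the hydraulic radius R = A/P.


For a rectangular section:
Flow area A = b * y = 7.2 * 2.0 = 14.4 m^2.
Wetted perimeter P = b + 2y = 7.2 + 2*2.0 = 11.2 m.
Hydraulic radius R = A/P = 14.4 / 11.2 = 1.2857 m.

1.2857


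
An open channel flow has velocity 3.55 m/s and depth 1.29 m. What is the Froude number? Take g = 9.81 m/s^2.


The Froude number is defined as Fr = V / sqrt(g*y).
g*y = 9.81 * 1.29 = 12.6549.
sqrt(g*y) = sqrt(12.6549) = 3.5574.
Fr = 3.55 / 3.5574 = 0.9979.

0.9979


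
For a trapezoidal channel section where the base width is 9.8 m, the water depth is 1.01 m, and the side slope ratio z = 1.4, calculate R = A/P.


For a trapezoidal section with side slope z:
A = (b + z*y)*y = (9.8 + 1.4*1.01)*1.01 = 11.326 m^2.
P = b + 2*y*sqrt(1 + z^2) = 9.8 + 2*1.01*sqrt(1 + 1.4^2) = 13.275 m.
R = A/P = 11.326 / 13.275 = 0.8532 m.

0.8532


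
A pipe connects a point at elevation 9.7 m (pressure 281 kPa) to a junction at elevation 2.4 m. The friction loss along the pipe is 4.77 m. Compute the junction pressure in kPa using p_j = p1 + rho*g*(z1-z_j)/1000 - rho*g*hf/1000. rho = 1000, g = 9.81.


Junction pressure: p_j = p1 + rho*g*(z1 - z_j)/1000 - rho*g*hf/1000.
Elevation term = 1000*9.81*(9.7 - 2.4)/1000 = 71.613 kPa.
Friction term = 1000*9.81*4.77/1000 = 46.794 kPa.
p_j = 281 + 71.613 - 46.794 = 305.82 kPa.

305.82


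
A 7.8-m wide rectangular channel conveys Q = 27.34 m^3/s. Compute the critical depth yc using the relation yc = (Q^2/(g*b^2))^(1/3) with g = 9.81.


Using yc = (Q^2 / (g * b^2))^(1/3):
Q^2 = 27.34^2 = 747.48.
g * b^2 = 9.81 * 7.8^2 = 9.81 * 60.84 = 596.84.
Q^2 / (g*b^2) = 747.48 / 596.84 = 1.2524.
yc = 1.2524^(1/3) = 1.0779 m.

1.0779


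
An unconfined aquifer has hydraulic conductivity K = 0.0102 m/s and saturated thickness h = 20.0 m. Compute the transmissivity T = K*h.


Transmissivity is defined as T = K * h.
T = 0.0102 * 20.0
  = 0.204 m^2/s.

0.204


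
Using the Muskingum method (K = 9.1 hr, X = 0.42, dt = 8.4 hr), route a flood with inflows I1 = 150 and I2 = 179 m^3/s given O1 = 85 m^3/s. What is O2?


Muskingum coefficients:
denom = 2*K*(1-X) + dt = 2*9.1*(1-0.42) + 8.4 = 18.956.
C0 = (dt - 2*K*X)/denom = (8.4 - 2*9.1*0.42)/18.956 = 0.0399.
C1 = (dt + 2*K*X)/denom = (8.4 + 2*9.1*0.42)/18.956 = 0.8464.
C2 = (2*K*(1-X) - dt)/denom = 0.1137.
O2 = C0*I2 + C1*I1 + C2*O1
   = 0.0399*179 + 0.8464*150 + 0.1137*85
   = 143.76 m^3/s.

143.76


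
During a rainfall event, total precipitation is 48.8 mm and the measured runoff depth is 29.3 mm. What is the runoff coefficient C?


The runoff coefficient C = runoff depth / rainfall depth.
C = 29.3 / 48.8
  = 0.6004.

0.6004


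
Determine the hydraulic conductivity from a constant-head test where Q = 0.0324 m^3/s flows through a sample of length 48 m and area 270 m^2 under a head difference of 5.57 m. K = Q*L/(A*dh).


From K = Q*L / (A*dh):
Numerator: Q*L = 0.0324 * 48 = 1.5552.
Denominator: A*dh = 270 * 5.57 = 1503.9.
K = 1.5552 / 1503.9 = 0.001034 m/s.

0.001034


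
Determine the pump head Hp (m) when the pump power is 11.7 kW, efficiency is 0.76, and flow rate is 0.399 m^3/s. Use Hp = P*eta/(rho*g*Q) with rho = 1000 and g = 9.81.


Pump head formula: Hp = P * eta / (rho * g * Q).
Numerator: P * eta = 11.7 * 1000 * 0.76 = 8892.0 W.
Denominator: rho * g * Q = 1000 * 9.81 * 0.399 = 3914.19.
Hp = 8892.0 / 3914.19 = 2.27 m.

2.27


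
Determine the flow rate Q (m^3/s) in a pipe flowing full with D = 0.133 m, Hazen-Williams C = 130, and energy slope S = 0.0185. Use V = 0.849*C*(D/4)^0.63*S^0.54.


For a full circular pipe, R = D/4 = 0.133/4 = 0.0333 m.
V = 0.849 * 130 * 0.0333^0.63 * 0.0185^0.54
  = 0.849 * 130 * 0.117146 * 0.115951
  = 1.4992 m/s.
Pipe area A = pi*D^2/4 = pi*0.133^2/4 = 0.0139 m^2.
Q = A * V = 0.0139 * 1.4992 = 0.0208 m^3/s.

0.0208


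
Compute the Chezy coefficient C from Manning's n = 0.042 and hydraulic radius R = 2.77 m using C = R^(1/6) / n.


The Chezy coefficient relates to Manning's n through C = R^(1/6) / n.
R^(1/6) = 2.77^(1/6) = 1.185077.
C = 1.185077 / 0.042 = 28.22 m^(1/2)/s.

28.22


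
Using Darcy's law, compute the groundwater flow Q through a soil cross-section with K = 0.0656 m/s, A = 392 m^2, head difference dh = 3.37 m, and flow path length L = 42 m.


Darcy's law: Q = K * A * i, where i = dh/L.
Hydraulic gradient i = 3.37 / 42 = 0.080238.
Q = 0.0656 * 392 * 0.080238
  = 2.0633 m^3/s.

2.0633


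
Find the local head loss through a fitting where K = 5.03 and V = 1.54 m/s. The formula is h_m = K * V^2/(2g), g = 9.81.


Minor loss formula: h_m = K * V^2/(2g).
V^2 = 1.54^2 = 2.3716.
V^2/(2g) = 2.3716 / 19.62 = 0.1209 m.
h_m = 5.03 * 0.1209 = 0.608 m.

0.608


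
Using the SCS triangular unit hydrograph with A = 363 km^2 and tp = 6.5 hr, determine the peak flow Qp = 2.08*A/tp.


SCS formula: Qp = 2.08 * A / tp.
Qp = 2.08 * 363 / 6.5
   = 755.04 / 6.5
   = 116.16 m^3/s per cm.

116.16


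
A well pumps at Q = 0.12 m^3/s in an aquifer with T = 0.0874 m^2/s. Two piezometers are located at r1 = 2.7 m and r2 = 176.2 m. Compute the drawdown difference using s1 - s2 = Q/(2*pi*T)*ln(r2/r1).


Thiem equation: s1 - s2 = Q/(2*pi*T) * ln(r2/r1).
ln(r2/r1) = ln(176.2/2.7) = 4.1784.
Q/(2*pi*T) = 0.12 / (2*pi*0.0874) = 0.12 / 0.5492 = 0.2185.
s1 - s2 = 0.2185 * 4.1784 = 0.9131 m.

0.9131


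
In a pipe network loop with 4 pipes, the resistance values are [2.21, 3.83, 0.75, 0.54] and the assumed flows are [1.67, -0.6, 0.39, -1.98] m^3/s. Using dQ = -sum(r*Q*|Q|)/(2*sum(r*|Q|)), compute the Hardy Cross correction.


Numerator terms (r*Q*|Q|): 2.21*1.67*|1.67| = 6.1635; 3.83*-0.6*|-0.6| = -1.3788; 0.75*0.39*|0.39| = 0.1141; 0.54*-1.98*|-1.98| = -2.117.
Sum of numerator = 2.7817.
Denominator terms (r*|Q|): 2.21*|1.67| = 3.6907; 3.83*|-0.6| = 2.298; 0.75*|0.39| = 0.2925; 0.54*|-1.98| = 1.0692.
2 * sum of denominator = 2 * 7.3504 = 14.7008.
dQ = -2.7817 / 14.7008 = -0.1892 m^3/s.

-0.1892


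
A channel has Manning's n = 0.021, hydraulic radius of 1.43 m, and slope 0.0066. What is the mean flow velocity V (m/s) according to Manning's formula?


Manning's equation gives V = (1/n) * R^(2/3) * S^(1/2).
First, compute R^(2/3) = 1.43^(2/3) = 1.2693.
Next, S^(1/2) = 0.0066^(1/2) = 0.08124.
Then 1/n = 1/0.021 = 47.62.
V = 47.62 * 1.2693 * 0.08124 = 4.9103 m/s.

4.9103


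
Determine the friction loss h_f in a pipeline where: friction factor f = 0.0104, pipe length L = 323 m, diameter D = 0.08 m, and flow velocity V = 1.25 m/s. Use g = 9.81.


Darcy-Weisbach equation: h_f = f * (L/D) * V^2/(2g).
f * L/D = 0.0104 * 323/0.08 = 41.99.
V^2/(2g) = 1.25^2 / (2*9.81) = 1.5625 / 19.62 = 0.0796 m.
h_f = 41.99 * 0.0796 = 3.344 m.

3.344


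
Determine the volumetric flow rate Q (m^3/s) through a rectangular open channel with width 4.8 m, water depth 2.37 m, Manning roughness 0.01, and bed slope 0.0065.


For a rectangular channel, the cross-sectional area A = b * y = 4.8 * 2.37 = 11.38 m^2.
The wetted perimeter P = b + 2y = 4.8 + 2*2.37 = 9.54 m.
Hydraulic radius R = A/P = 11.38/9.54 = 1.1925 m.
Velocity V = (1/n)*R^(2/3)*S^(1/2) = (1/0.01)*1.1925^(2/3)*0.0065^(1/2) = 9.066 m/s.
Discharge Q = A * V = 11.38 * 9.066 = 103.135 m^3/s.

103.135


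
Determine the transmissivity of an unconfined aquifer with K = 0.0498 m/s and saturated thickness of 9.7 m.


Transmissivity is defined as T = K * h.
T = 0.0498 * 9.7
  = 0.4831 m^2/s.

0.4831


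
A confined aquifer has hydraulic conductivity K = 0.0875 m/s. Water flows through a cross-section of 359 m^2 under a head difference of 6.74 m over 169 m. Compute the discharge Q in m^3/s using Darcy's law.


Darcy's law: Q = K * A * i, where i = dh/L.
Hydraulic gradient i = 6.74 / 169 = 0.039882.
Q = 0.0875 * 359 * 0.039882
  = 1.2528 m^3/s.

1.2528


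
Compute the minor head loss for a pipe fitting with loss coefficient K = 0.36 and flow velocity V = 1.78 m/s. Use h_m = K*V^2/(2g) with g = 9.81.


Minor loss formula: h_m = K * V^2/(2g).
V^2 = 1.78^2 = 3.1684.
V^2/(2g) = 3.1684 / 19.62 = 0.1615 m.
h_m = 0.36 * 0.1615 = 0.0581 m.

0.0581


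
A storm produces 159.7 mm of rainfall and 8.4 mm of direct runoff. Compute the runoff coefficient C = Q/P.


The runoff coefficient C = runoff depth / rainfall depth.
C = 8.4 / 159.7
  = 0.0526.

0.0526


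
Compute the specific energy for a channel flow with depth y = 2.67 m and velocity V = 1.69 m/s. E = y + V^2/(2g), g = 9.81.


Specific energy E = y + V^2/(2g).
Velocity head = V^2/(2g) = 1.69^2 / (2*9.81) = 2.8561 / 19.62 = 0.1456 m.
E = 2.67 + 0.1456 = 2.8156 m.

2.8156


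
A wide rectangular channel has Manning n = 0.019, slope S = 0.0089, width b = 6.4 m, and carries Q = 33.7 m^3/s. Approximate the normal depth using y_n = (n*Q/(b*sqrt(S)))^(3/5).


We use the wide-channel approximation y_n = (n*Q/(b*sqrt(S)))^(3/5).
sqrt(S) = sqrt(0.0089) = 0.09434.
Numerator: n*Q = 0.019 * 33.7 = 0.6403.
Denominator: b*sqrt(S) = 6.4 * 0.09434 = 0.603776.
arg = 1.0605.
y_n = 1.0605^(3/5) = 1.0359 m.

1.0359


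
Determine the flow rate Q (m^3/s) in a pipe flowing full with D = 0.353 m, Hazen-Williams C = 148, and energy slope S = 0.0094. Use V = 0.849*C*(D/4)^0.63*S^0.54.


For a full circular pipe, R = D/4 = 0.353/4 = 0.0882 m.
V = 0.849 * 148 * 0.0882^0.63 * 0.0094^0.54
  = 0.849 * 148 * 0.216671 * 0.080443
  = 2.1901 m/s.
Pipe area A = pi*D^2/4 = pi*0.353^2/4 = 0.0979 m^2.
Q = A * V = 0.0979 * 2.1901 = 0.2143 m^3/s.

0.2143


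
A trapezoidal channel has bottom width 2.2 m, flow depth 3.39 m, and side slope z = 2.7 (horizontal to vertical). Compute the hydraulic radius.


For a trapezoidal section with side slope z:
A = (b + z*y)*y = (2.2 + 2.7*3.39)*3.39 = 38.487 m^2.
P = b + 2*y*sqrt(1 + z^2) = 2.2 + 2*3.39*sqrt(1 + 2.7^2) = 21.721 m.
R = A/P = 38.487 / 21.721 = 1.7718 m.

1.7718


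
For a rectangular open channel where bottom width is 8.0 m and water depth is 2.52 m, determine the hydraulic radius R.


For a rectangular section:
Flow area A = b * y = 8.0 * 2.52 = 20.16 m^2.
Wetted perimeter P = b + 2y = 8.0 + 2*2.52 = 13.04 m.
Hydraulic radius R = A/P = 20.16 / 13.04 = 1.546 m.

1.546


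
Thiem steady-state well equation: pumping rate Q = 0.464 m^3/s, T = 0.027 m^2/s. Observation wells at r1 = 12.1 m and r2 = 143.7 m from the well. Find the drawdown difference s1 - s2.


Thiem equation: s1 - s2 = Q/(2*pi*T) * ln(r2/r1).
ln(r2/r1) = ln(143.7/12.1) = 2.4745.
Q/(2*pi*T) = 0.464 / (2*pi*0.027) = 0.464 / 0.1696 = 2.7351.
s1 - s2 = 2.7351 * 2.4745 = 6.7681 m.

6.7681


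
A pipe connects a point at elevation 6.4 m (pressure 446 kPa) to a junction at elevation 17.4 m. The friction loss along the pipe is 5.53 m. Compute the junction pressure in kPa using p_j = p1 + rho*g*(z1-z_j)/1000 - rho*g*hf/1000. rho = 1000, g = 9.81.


Junction pressure: p_j = p1 + rho*g*(z1 - z_j)/1000 - rho*g*hf/1000.
Elevation term = 1000*9.81*(6.4 - 17.4)/1000 = -107.91 kPa.
Friction term = 1000*9.81*5.53/1000 = 54.249 kPa.
p_j = 446 + -107.91 - 54.249 = 283.84 kPa.

283.84


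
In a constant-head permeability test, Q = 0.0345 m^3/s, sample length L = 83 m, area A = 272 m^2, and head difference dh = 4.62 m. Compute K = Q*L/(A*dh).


From K = Q*L / (A*dh):
Numerator: Q*L = 0.0345 * 83 = 2.8635.
Denominator: A*dh = 272 * 4.62 = 1256.64.
K = 2.8635 / 1256.64 = 0.002279 m/s.

0.002279


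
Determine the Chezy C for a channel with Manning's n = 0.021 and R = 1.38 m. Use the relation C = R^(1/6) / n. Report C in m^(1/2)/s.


The Chezy coefficient relates to Manning's n through C = R^(1/6) / n.
R^(1/6) = 1.38^(1/6) = 1.055148.
C = 1.055148 / 0.021 = 50.25 m^(1/2)/s.

50.25


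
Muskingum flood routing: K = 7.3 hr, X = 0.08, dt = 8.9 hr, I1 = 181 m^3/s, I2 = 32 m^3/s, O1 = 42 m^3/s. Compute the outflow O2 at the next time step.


Muskingum coefficients:
denom = 2*K*(1-X) + dt = 2*7.3*(1-0.08) + 8.9 = 22.332.
C0 = (dt - 2*K*X)/denom = (8.9 - 2*7.3*0.08)/22.332 = 0.3462.
C1 = (dt + 2*K*X)/denom = (8.9 + 2*7.3*0.08)/22.332 = 0.4508.
C2 = (2*K*(1-X) - dt)/denom = 0.2029.
O2 = C0*I2 + C1*I1 + C2*O1
   = 0.3462*32 + 0.4508*181 + 0.2029*42
   = 101.2 m^3/s.

101.2


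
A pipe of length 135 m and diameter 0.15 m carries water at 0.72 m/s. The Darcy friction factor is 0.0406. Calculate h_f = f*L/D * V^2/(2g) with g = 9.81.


Darcy-Weisbach equation: h_f = f * (L/D) * V^2/(2g).
f * L/D = 0.0406 * 135/0.15 = 36.54.
V^2/(2g) = 0.72^2 / (2*9.81) = 0.5184 / 19.62 = 0.0264 m.
h_f = 36.54 * 0.0264 = 0.965 m.

0.965


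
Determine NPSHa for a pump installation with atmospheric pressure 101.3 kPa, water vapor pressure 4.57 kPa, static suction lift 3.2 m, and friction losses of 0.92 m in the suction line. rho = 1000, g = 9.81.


NPSHa = p_atm/(rho*g) - z_s - hf_s - p_vap/(rho*g).
p_atm/(rho*g) = 101.3*1000 / (1000*9.81) = 10.326 m.
p_vap/(rho*g) = 4.57*1000 / (1000*9.81) = 0.466 m.
NPSHa = 10.326 - 3.2 - 0.92 - 0.466
      = 5.74 m.

5.74


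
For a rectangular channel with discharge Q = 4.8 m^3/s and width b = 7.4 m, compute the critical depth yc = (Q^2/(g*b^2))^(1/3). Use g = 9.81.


Using yc = (Q^2 / (g * b^2))^(1/3):
Q^2 = 4.8^2 = 23.04.
g * b^2 = 9.81 * 7.4^2 = 9.81 * 54.76 = 537.2.
Q^2 / (g*b^2) = 23.04 / 537.2 = 0.0429.
yc = 0.0429^(1/3) = 0.35 m.

0.35


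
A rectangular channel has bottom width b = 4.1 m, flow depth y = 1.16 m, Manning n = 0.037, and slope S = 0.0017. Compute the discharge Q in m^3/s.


For a rectangular channel, the cross-sectional area A = b * y = 4.1 * 1.16 = 4.76 m^2.
The wetted perimeter P = b + 2y = 4.1 + 2*1.16 = 6.42 m.
Hydraulic radius R = A/P = 4.76/6.42 = 0.7408 m.
Velocity V = (1/n)*R^(2/3)*S^(1/2) = (1/0.037)*0.7408^(2/3)*0.0017^(1/2) = 0.9123 m/s.
Discharge Q = A * V = 4.76 * 0.9123 = 4.339 m^3/s.

4.339


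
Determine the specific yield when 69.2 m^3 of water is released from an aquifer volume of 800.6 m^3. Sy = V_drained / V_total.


Specific yield Sy = Volume drained / Total volume.
Sy = 69.2 / 800.6
   = 0.0864.

0.0864


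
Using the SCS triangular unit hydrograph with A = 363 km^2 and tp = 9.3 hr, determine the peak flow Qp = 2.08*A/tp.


SCS formula: Qp = 2.08 * A / tp.
Qp = 2.08 * 363 / 9.3
   = 755.04 / 9.3
   = 81.19 m^3/s per cm.

81.19


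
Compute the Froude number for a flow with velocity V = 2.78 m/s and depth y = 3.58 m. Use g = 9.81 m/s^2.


The Froude number is defined as Fr = V / sqrt(g*y).
g*y = 9.81 * 3.58 = 35.1198.
sqrt(g*y) = sqrt(35.1198) = 5.9262.
Fr = 2.78 / 5.9262 = 0.4691.

0.4691


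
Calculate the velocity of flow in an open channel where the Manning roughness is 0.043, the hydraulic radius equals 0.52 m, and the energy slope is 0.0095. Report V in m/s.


Manning's equation gives V = (1/n) * R^(2/3) * S^(1/2).
First, compute R^(2/3) = 0.52^(2/3) = 0.6466.
Next, S^(1/2) = 0.0095^(1/2) = 0.097468.
Then 1/n = 1/0.043 = 23.26.
V = 23.26 * 0.6466 * 0.097468 = 1.4658 m/s.

1.4658


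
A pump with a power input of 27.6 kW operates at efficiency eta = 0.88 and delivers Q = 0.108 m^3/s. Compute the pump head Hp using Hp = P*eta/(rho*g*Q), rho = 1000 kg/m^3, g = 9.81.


Pump head formula: Hp = P * eta / (rho * g * Q).
Numerator: P * eta = 27.6 * 1000 * 0.88 = 24288.0 W.
Denominator: rho * g * Q = 1000 * 9.81 * 0.108 = 1059.48.
Hp = 24288.0 / 1059.48 = 22.92 m.

22.92


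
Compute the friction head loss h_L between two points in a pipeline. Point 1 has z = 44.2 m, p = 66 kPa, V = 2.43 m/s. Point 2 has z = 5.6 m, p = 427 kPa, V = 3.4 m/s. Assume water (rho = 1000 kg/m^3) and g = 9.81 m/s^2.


Total head at each section: H = z + p/(rho*g) + V^2/(2g).
H1 = 44.2 + 66*1000/(1000*9.81) + 2.43^2/(2*9.81)
   = 44.2 + 6.728 + 0.301
   = 51.229 m.
H2 = 5.6 + 427*1000/(1000*9.81) + 3.4^2/(2*9.81)
   = 5.6 + 43.527 + 0.5892
   = 49.716 m.
h_L = H1 - H2 = 51.229 - 49.716 = 1.513 m.

1.513


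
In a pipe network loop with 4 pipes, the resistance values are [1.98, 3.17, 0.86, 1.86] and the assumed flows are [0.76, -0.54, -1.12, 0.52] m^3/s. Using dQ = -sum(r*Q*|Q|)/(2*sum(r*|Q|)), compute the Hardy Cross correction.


Numerator terms (r*Q*|Q|): 1.98*0.76*|0.76| = 1.1436; 3.17*-0.54*|-0.54| = -0.9244; 0.86*-1.12*|-1.12| = -1.0788; 1.86*0.52*|0.52| = 0.5029.
Sum of numerator = -0.3566.
Denominator terms (r*|Q|): 1.98*|0.76| = 1.5048; 3.17*|-0.54| = 1.7118; 0.86*|-1.12| = 0.9632; 1.86*|0.52| = 0.9672.
2 * sum of denominator = 2 * 5.147 = 10.294.
dQ = --0.3566 / 10.294 = 0.0346 m^3/s.

0.0346


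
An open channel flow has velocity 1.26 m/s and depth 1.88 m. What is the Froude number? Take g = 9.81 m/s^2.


The Froude number is defined as Fr = V / sqrt(g*y).
g*y = 9.81 * 1.88 = 18.4428.
sqrt(g*y) = sqrt(18.4428) = 4.2945.
Fr = 1.26 / 4.2945 = 0.2934.

0.2934


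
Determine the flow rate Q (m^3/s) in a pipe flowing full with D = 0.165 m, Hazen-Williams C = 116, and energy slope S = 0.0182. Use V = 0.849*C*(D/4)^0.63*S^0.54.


For a full circular pipe, R = D/4 = 0.165/4 = 0.0413 m.
V = 0.849 * 116 * 0.0413^0.63 * 0.0182^0.54
  = 0.849 * 116 * 0.134189 * 0.114931
  = 1.5189 m/s.
Pipe area A = pi*D^2/4 = pi*0.165^2/4 = 0.0214 m^2.
Q = A * V = 0.0214 * 1.5189 = 0.0325 m^3/s.

0.0325


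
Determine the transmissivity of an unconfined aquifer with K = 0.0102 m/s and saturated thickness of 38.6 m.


Transmissivity is defined as T = K * h.
T = 0.0102 * 38.6
  = 0.3937 m^2/s.

0.3937


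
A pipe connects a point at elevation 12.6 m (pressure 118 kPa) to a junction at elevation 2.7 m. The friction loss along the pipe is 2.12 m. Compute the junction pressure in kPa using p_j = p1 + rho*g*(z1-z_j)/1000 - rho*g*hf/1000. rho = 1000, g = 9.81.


Junction pressure: p_j = p1 + rho*g*(z1 - z_j)/1000 - rho*g*hf/1000.
Elevation term = 1000*9.81*(12.6 - 2.7)/1000 = 97.119 kPa.
Friction term = 1000*9.81*2.12/1000 = 20.797 kPa.
p_j = 118 + 97.119 - 20.797 = 194.32 kPa.

194.32


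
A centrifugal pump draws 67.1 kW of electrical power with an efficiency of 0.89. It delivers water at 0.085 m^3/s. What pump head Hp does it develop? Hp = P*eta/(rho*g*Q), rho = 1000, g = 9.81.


Pump head formula: Hp = P * eta / (rho * g * Q).
Numerator: P * eta = 67.1 * 1000 * 0.89 = 59719.0 W.
Denominator: rho * g * Q = 1000 * 9.81 * 0.085 = 833.85.
Hp = 59719.0 / 833.85 = 71.62 m.

71.62


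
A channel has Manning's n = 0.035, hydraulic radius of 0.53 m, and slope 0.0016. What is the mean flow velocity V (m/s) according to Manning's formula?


Manning's equation gives V = (1/n) * R^(2/3) * S^(1/2).
First, compute R^(2/3) = 0.53^(2/3) = 0.6549.
Next, S^(1/2) = 0.0016^(1/2) = 0.04.
Then 1/n = 1/0.035 = 28.57.
V = 28.57 * 0.6549 * 0.04 = 0.7485 m/s.

0.7485


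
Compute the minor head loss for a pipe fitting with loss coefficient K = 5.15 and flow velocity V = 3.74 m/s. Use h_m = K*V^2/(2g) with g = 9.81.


Minor loss formula: h_m = K * V^2/(2g).
V^2 = 3.74^2 = 13.9876.
V^2/(2g) = 13.9876 / 19.62 = 0.7129 m.
h_m = 5.15 * 0.7129 = 3.6716 m.

3.6716


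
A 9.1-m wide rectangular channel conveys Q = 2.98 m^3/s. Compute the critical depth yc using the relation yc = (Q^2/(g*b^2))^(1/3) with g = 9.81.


Using yc = (Q^2 / (g * b^2))^(1/3):
Q^2 = 2.98^2 = 8.88.
g * b^2 = 9.81 * 9.1^2 = 9.81 * 82.81 = 812.37.
Q^2 / (g*b^2) = 8.88 / 812.37 = 0.0109.
yc = 0.0109^(1/3) = 0.2219 m.

0.2219


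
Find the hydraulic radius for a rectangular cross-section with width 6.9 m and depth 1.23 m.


For a rectangular section:
Flow area A = b * y = 6.9 * 1.23 = 8.49 m^2.
Wetted perimeter P = b + 2y = 6.9 + 2*1.23 = 9.36 m.
Hydraulic radius R = A/P = 8.49 / 9.36 = 0.9067 m.

0.9067


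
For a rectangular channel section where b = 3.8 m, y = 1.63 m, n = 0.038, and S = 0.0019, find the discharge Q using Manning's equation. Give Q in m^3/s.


For a rectangular channel, the cross-sectional area A = b * y = 3.8 * 1.63 = 6.19 m^2.
The wetted perimeter P = b + 2y = 3.8 + 2*1.63 = 7.06 m.
Hydraulic radius R = A/P = 6.19/7.06 = 0.8773 m.
Velocity V = (1/n)*R^(2/3)*S^(1/2) = (1/0.038)*0.8773^(2/3)*0.0019^(1/2) = 1.0512 m/s.
Discharge Q = A * V = 6.19 * 1.0512 = 6.511 m^3/s.

6.511


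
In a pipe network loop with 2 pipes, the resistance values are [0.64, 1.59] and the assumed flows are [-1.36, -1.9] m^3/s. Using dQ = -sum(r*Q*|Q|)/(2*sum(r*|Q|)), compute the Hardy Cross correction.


Numerator terms (r*Q*|Q|): 0.64*-1.36*|-1.36| = -1.1837; 1.59*-1.9*|-1.9| = -5.7399.
Sum of numerator = -6.9236.
Denominator terms (r*|Q|): 0.64*|-1.36| = 0.8704; 1.59*|-1.9| = 3.021.
2 * sum of denominator = 2 * 3.8914 = 7.7828.
dQ = --6.9236 / 7.7828 = 0.8896 m^3/s.

0.8896


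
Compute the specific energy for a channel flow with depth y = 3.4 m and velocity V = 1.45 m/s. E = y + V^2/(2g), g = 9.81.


Specific energy E = y + V^2/(2g).
Velocity head = V^2/(2g) = 1.45^2 / (2*9.81) = 2.1025 / 19.62 = 0.1072 m.
E = 3.4 + 0.1072 = 3.5072 m.

3.5072


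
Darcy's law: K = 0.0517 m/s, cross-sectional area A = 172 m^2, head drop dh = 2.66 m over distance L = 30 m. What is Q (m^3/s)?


Darcy's law: Q = K * A * i, where i = dh/L.
Hydraulic gradient i = 2.66 / 30 = 0.088667.
Q = 0.0517 * 172 * 0.088667
  = 0.7885 m^3/s.

0.7885


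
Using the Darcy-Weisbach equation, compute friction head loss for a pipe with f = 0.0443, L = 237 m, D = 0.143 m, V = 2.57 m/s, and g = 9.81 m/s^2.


Darcy-Weisbach equation: h_f = f * (L/D) * V^2/(2g).
f * L/D = 0.0443 * 237/0.143 = 73.4203.
V^2/(2g) = 2.57^2 / (2*9.81) = 6.6049 / 19.62 = 0.3366 m.
h_f = 73.4203 * 0.3366 = 24.716 m.

24.716


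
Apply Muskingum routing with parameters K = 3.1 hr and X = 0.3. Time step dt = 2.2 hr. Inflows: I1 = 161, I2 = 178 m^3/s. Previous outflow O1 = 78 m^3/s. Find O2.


Muskingum coefficients:
denom = 2*K*(1-X) + dt = 2*3.1*(1-0.3) + 2.2 = 6.54.
C0 = (dt - 2*K*X)/denom = (2.2 - 2*3.1*0.3)/6.54 = 0.052.
C1 = (dt + 2*K*X)/denom = (2.2 + 2*3.1*0.3)/6.54 = 0.6208.
C2 = (2*K*(1-X) - dt)/denom = 0.3272.
O2 = C0*I2 + C1*I1 + C2*O1
   = 0.052*178 + 0.6208*161 + 0.3272*78
   = 134.72 m^3/s.

134.72


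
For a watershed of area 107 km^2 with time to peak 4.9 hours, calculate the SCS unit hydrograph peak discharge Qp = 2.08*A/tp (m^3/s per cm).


SCS formula: Qp = 2.08 * A / tp.
Qp = 2.08 * 107 / 4.9
   = 222.56 / 4.9
   = 45.42 m^3/s per cm.

45.42


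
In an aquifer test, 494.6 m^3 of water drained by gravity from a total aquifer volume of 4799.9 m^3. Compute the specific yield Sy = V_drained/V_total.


Specific yield Sy = Volume drained / Total volume.
Sy = 494.6 / 4799.9
   = 0.103.

0.103


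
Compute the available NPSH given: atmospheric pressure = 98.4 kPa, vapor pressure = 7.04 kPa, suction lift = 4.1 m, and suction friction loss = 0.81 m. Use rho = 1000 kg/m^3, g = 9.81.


NPSHa = p_atm/(rho*g) - z_s - hf_s - p_vap/(rho*g).
p_atm/(rho*g) = 98.4*1000 / (1000*9.81) = 10.031 m.
p_vap/(rho*g) = 7.04*1000 / (1000*9.81) = 0.718 m.
NPSHa = 10.031 - 4.1 - 0.81 - 0.718
      = 4.4 m.

4.4


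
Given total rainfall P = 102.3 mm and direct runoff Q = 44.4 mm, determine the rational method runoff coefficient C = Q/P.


The runoff coefficient C = runoff depth / rainfall depth.
C = 44.4 / 102.3
  = 0.434.

0.434


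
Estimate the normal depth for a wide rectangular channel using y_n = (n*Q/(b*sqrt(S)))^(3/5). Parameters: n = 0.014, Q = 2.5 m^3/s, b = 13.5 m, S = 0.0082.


We use the wide-channel approximation y_n = (n*Q/(b*sqrt(S)))^(3/5).
sqrt(S) = sqrt(0.0082) = 0.090554.
Numerator: n*Q = 0.014 * 2.5 = 0.035.
Denominator: b*sqrt(S) = 13.5 * 0.090554 = 1.222479.
arg = 0.0286.
y_n = 0.0286^(3/5) = 0.1186 m.

0.1186


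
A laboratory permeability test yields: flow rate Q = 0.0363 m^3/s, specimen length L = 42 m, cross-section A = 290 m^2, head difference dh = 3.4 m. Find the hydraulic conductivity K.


From K = Q*L / (A*dh):
Numerator: Q*L = 0.0363 * 42 = 1.5246.
Denominator: A*dh = 290 * 3.4 = 986.0.
K = 1.5246 / 986.0 = 0.001546 m/s.

0.001546


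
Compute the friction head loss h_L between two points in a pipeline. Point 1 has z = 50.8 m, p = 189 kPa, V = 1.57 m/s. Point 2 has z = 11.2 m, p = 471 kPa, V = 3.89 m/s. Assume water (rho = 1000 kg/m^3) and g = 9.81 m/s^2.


Total head at each section: H = z + p/(rho*g) + V^2/(2g).
H1 = 50.8 + 189*1000/(1000*9.81) + 1.57^2/(2*9.81)
   = 50.8 + 19.266 + 0.1256
   = 70.192 m.
H2 = 11.2 + 471*1000/(1000*9.81) + 3.89^2/(2*9.81)
   = 11.2 + 48.012 + 0.7713
   = 59.983 m.
h_L = H1 - H2 = 70.192 - 59.983 = 10.208 m.

10.208


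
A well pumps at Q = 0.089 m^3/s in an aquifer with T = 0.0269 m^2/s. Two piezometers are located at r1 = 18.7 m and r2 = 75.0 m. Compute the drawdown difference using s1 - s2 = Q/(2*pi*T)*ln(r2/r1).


Thiem equation: s1 - s2 = Q/(2*pi*T) * ln(r2/r1).
ln(r2/r1) = ln(75.0/18.7) = 1.389.
Q/(2*pi*T) = 0.089 / (2*pi*0.0269) = 0.089 / 0.169 = 0.5266.
s1 - s2 = 0.5266 * 1.389 = 0.7314 m.

0.7314


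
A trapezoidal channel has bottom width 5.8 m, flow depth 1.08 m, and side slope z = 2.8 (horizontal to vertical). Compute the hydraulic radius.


For a trapezoidal section with side slope z:
A = (b + z*y)*y = (5.8 + 2.8*1.08)*1.08 = 9.53 m^2.
P = b + 2*y*sqrt(1 + z^2) = 5.8 + 2*1.08*sqrt(1 + 2.8^2) = 12.222 m.
R = A/P = 9.53 / 12.222 = 0.7797 m.

0.7797


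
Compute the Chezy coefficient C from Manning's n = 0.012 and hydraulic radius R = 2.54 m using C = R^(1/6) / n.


The Chezy coefficient relates to Manning's n through C = R^(1/6) / n.
R^(1/6) = 2.54^(1/6) = 1.168079.
C = 1.168079 / 0.012 = 97.34 m^(1/2)/s.

97.34


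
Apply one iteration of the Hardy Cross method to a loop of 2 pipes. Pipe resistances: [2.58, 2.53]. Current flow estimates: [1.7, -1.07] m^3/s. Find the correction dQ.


Numerator terms (r*Q*|Q|): 2.58*1.7*|1.7| = 7.4562; 2.53*-1.07*|-1.07| = -2.8966.
Sum of numerator = 4.5596.
Denominator terms (r*|Q|): 2.58*|1.7| = 4.386; 2.53*|-1.07| = 2.7071.
2 * sum of denominator = 2 * 7.0931 = 14.1862.
dQ = -4.5596 / 14.1862 = -0.3214 m^3/s.

-0.3214


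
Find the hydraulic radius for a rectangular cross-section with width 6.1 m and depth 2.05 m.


For a rectangular section:
Flow area A = b * y = 6.1 * 2.05 = 12.5 m^2.
Wetted perimeter P = b + 2y = 6.1 + 2*2.05 = 10.2 m.
Hydraulic radius R = A/P = 12.5 / 10.2 = 1.226 m.

1.226


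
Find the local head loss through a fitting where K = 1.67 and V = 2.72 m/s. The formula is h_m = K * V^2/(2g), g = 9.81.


Minor loss formula: h_m = K * V^2/(2g).
V^2 = 2.72^2 = 7.3984.
V^2/(2g) = 7.3984 / 19.62 = 0.3771 m.
h_m = 1.67 * 0.3771 = 0.6297 m.

0.6297


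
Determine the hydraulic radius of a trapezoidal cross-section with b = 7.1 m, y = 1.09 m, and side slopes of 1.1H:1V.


For a trapezoidal section with side slope z:
A = (b + z*y)*y = (7.1 + 1.1*1.09)*1.09 = 9.046 m^2.
P = b + 2*y*sqrt(1 + z^2) = 7.1 + 2*1.09*sqrt(1 + 1.1^2) = 10.341 m.
R = A/P = 9.046 / 10.341 = 0.8748 m.

0.8748


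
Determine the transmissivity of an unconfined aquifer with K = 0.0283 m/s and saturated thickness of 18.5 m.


Transmissivity is defined as T = K * h.
T = 0.0283 * 18.5
  = 0.5235 m^2/s.

0.5235


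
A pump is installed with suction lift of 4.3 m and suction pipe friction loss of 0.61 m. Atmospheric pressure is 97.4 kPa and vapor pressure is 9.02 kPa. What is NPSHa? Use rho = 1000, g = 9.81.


NPSHa = p_atm/(rho*g) - z_s - hf_s - p_vap/(rho*g).
p_atm/(rho*g) = 97.4*1000 / (1000*9.81) = 9.929 m.
p_vap/(rho*g) = 9.02*1000 / (1000*9.81) = 0.919 m.
NPSHa = 9.929 - 4.3 - 0.61 - 0.919
      = 4.1 m.

4.1


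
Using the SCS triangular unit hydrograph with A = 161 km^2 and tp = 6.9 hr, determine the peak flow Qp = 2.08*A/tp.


SCS formula: Qp = 2.08 * A / tp.
Qp = 2.08 * 161 / 6.9
   = 334.88 / 6.9
   = 48.53 m^3/s per cm.

48.53


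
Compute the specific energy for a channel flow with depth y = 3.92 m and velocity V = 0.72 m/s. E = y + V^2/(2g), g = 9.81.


Specific energy E = y + V^2/(2g).
Velocity head = V^2/(2g) = 0.72^2 / (2*9.81) = 0.5184 / 19.62 = 0.0264 m.
E = 3.92 + 0.0264 = 3.9464 m.

3.9464


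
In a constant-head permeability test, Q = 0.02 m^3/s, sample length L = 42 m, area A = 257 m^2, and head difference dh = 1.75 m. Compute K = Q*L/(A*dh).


From K = Q*L / (A*dh):
Numerator: Q*L = 0.02 * 42 = 0.84.
Denominator: A*dh = 257 * 1.75 = 449.75.
K = 0.84 / 449.75 = 0.001868 m/s.

0.001868


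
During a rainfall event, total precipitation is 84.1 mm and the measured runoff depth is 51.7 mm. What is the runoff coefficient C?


The runoff coefficient C = runoff depth / rainfall depth.
C = 51.7 / 84.1
  = 0.6147.

0.6147


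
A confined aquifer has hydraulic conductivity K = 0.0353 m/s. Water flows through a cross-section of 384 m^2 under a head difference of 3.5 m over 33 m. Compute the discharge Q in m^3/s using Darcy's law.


Darcy's law: Q = K * A * i, where i = dh/L.
Hydraulic gradient i = 3.5 / 33 = 0.106061.
Q = 0.0353 * 384 * 0.106061
  = 1.4377 m^3/s.

1.4377


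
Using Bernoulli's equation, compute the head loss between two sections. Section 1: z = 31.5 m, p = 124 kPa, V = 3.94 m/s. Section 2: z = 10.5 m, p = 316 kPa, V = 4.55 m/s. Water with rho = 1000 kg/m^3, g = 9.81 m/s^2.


Total head at each section: H = z + p/(rho*g) + V^2/(2g).
H1 = 31.5 + 124*1000/(1000*9.81) + 3.94^2/(2*9.81)
   = 31.5 + 12.64 + 0.7912
   = 44.931 m.
H2 = 10.5 + 316*1000/(1000*9.81) + 4.55^2/(2*9.81)
   = 10.5 + 32.212 + 1.0552
   = 43.767 m.
h_L = H1 - H2 = 44.931 - 43.767 = 1.164 m.

1.164


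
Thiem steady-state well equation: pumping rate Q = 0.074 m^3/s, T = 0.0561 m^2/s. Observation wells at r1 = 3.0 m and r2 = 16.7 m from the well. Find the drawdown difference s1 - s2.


Thiem equation: s1 - s2 = Q/(2*pi*T) * ln(r2/r1).
ln(r2/r1) = ln(16.7/3.0) = 1.7168.
Q/(2*pi*T) = 0.074 / (2*pi*0.0561) = 0.074 / 0.3525 = 0.2099.
s1 - s2 = 0.2099 * 1.7168 = 0.3604 m.

0.3604


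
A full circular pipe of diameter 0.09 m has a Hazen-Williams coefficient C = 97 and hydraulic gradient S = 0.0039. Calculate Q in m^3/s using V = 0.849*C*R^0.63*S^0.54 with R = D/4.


For a full circular pipe, R = D/4 = 0.09/4 = 0.0225 m.
V = 0.849 * 97 * 0.0225^0.63 * 0.0039^0.54
  = 0.849 * 97 * 0.091596 * 0.050024
  = 0.3773 m/s.
Pipe area A = pi*D^2/4 = pi*0.09^2/4 = 0.0064 m^2.
Q = A * V = 0.0064 * 0.3773 = 0.0024 m^3/s.

0.0024


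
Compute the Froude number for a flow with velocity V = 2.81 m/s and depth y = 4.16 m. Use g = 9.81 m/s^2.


The Froude number is defined as Fr = V / sqrt(g*y).
g*y = 9.81 * 4.16 = 40.8096.
sqrt(g*y) = sqrt(40.8096) = 6.3882.
Fr = 2.81 / 6.3882 = 0.4399.

0.4399


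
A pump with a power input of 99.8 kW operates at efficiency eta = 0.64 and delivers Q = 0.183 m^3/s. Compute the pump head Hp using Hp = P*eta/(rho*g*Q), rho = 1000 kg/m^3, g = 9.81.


Pump head formula: Hp = P * eta / (rho * g * Q).
Numerator: P * eta = 99.8 * 1000 * 0.64 = 63872.0 W.
Denominator: rho * g * Q = 1000 * 9.81 * 0.183 = 1795.23.
Hp = 63872.0 / 1795.23 = 35.58 m.

35.58


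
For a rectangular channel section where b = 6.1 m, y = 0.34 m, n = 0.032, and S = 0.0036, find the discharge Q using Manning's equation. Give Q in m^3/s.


For a rectangular channel, the cross-sectional area A = b * y = 6.1 * 0.34 = 2.07 m^2.
The wetted perimeter P = b + 2y = 6.1 + 2*0.34 = 6.78 m.
Hydraulic radius R = A/P = 2.07/6.78 = 0.3059 m.
Velocity V = (1/n)*R^(2/3)*S^(1/2) = (1/0.032)*0.3059^(2/3)*0.0036^(1/2) = 0.8512 m/s.
Discharge Q = A * V = 2.07 * 0.8512 = 1.765 m^3/s.

1.765


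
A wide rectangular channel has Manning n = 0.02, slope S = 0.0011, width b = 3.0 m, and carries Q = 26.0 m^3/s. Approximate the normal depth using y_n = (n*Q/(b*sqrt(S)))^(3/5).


We use the wide-channel approximation y_n = (n*Q/(b*sqrt(S)))^(3/5).
sqrt(S) = sqrt(0.0011) = 0.033166.
Numerator: n*Q = 0.02 * 26.0 = 0.52.
Denominator: b*sqrt(S) = 3.0 * 0.033166 = 0.099498.
arg = 5.2262.
y_n = 5.2262^(3/5) = 2.6972 m.

2.6972


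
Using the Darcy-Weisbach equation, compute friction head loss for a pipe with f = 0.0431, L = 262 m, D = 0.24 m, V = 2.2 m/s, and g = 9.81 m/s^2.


Darcy-Weisbach equation: h_f = f * (L/D) * V^2/(2g).
f * L/D = 0.0431 * 262/0.24 = 47.0508.
V^2/(2g) = 2.2^2 / (2*9.81) = 4.84 / 19.62 = 0.2467 m.
h_f = 47.0508 * 0.2467 = 11.607 m.

11.607


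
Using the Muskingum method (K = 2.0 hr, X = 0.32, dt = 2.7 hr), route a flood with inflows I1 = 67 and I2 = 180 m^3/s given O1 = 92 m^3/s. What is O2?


Muskingum coefficients:
denom = 2*K*(1-X) + dt = 2*2.0*(1-0.32) + 2.7 = 5.42.
C0 = (dt - 2*K*X)/denom = (2.7 - 2*2.0*0.32)/5.42 = 0.262.
C1 = (dt + 2*K*X)/denom = (2.7 + 2*2.0*0.32)/5.42 = 0.7343.
C2 = (2*K*(1-X) - dt)/denom = 0.0037.
O2 = C0*I2 + C1*I1 + C2*O1
   = 0.262*180 + 0.7343*67 + 0.0037*92
   = 96.7 m^3/s.

96.7


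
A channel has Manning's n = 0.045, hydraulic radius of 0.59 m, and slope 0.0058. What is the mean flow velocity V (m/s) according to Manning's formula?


Manning's equation gives V = (1/n) * R^(2/3) * S^(1/2).
First, compute R^(2/3) = 0.59^(2/3) = 0.7035.
Next, S^(1/2) = 0.0058^(1/2) = 0.076158.
Then 1/n = 1/0.045 = 22.22.
V = 22.22 * 0.7035 * 0.076158 = 1.1905 m/s.

1.1905


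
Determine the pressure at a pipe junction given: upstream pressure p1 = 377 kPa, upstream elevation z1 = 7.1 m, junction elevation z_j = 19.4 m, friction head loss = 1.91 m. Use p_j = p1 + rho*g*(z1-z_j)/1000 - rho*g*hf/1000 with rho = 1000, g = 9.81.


Junction pressure: p_j = p1 + rho*g*(z1 - z_j)/1000 - rho*g*hf/1000.
Elevation term = 1000*9.81*(7.1 - 19.4)/1000 = -120.663 kPa.
Friction term = 1000*9.81*1.91/1000 = 18.737 kPa.
p_j = 377 + -120.663 - 18.737 = 237.6 kPa.

237.6


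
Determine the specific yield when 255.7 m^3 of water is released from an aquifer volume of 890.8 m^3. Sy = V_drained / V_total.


Specific yield Sy = Volume drained / Total volume.
Sy = 255.7 / 890.8
   = 0.287.

0.287


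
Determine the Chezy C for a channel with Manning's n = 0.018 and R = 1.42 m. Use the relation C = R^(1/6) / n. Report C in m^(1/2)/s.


The Chezy coefficient relates to Manning's n through C = R^(1/6) / n.
R^(1/6) = 1.42^(1/6) = 1.060184.
C = 1.060184 / 0.018 = 58.9 m^(1/2)/s.

58.9


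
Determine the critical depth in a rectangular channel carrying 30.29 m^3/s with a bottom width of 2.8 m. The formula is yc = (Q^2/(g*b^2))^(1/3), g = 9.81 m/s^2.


Using yc = (Q^2 / (g * b^2))^(1/3):
Q^2 = 30.29^2 = 917.48.
g * b^2 = 9.81 * 2.8^2 = 9.81 * 7.84 = 76.91.
Q^2 / (g*b^2) = 917.48 / 76.91 = 11.9293.
yc = 11.9293^(1/3) = 2.2849 m.

2.2849
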